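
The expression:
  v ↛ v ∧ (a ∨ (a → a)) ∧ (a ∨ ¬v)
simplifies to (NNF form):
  False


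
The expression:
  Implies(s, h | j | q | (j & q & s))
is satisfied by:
  {j: True, q: True, h: True, s: False}
  {j: True, q: True, s: False, h: False}
  {j: True, h: True, s: False, q: False}
  {j: True, s: False, h: False, q: False}
  {q: True, h: True, s: False, j: False}
  {q: True, s: False, h: False, j: False}
  {h: True, q: False, s: False, j: False}
  {q: False, s: False, h: False, j: False}
  {q: True, j: True, s: True, h: True}
  {q: True, j: True, s: True, h: False}
  {j: True, s: True, h: True, q: False}
  {j: True, s: True, q: False, h: False}
  {h: True, s: True, q: True, j: False}
  {s: True, q: True, j: False, h: False}
  {s: True, h: True, j: False, q: False}


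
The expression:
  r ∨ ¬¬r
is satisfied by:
  {r: True}


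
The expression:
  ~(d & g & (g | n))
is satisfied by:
  {g: False, d: False}
  {d: True, g: False}
  {g: True, d: False}


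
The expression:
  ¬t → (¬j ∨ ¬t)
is always true.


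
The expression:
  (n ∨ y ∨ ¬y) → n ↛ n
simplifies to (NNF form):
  False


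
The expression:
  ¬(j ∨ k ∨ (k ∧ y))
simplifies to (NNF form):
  ¬j ∧ ¬k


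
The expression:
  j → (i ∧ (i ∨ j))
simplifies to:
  i ∨ ¬j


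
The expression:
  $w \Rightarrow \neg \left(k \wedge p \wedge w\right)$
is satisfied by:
  {p: False, k: False, w: False}
  {w: True, p: False, k: False}
  {k: True, p: False, w: False}
  {w: True, k: True, p: False}
  {p: True, w: False, k: False}
  {w: True, p: True, k: False}
  {k: True, p: True, w: False}


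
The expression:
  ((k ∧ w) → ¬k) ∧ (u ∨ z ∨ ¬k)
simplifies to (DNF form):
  (u ∧ ¬w) ∨ (z ∧ ¬w) ∨ ¬k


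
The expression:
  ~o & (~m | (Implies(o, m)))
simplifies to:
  ~o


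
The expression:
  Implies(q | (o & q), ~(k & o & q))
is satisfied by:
  {o: False, k: False, q: False}
  {q: True, o: False, k: False}
  {k: True, o: False, q: False}
  {q: True, k: True, o: False}
  {o: True, q: False, k: False}
  {q: True, o: True, k: False}
  {k: True, o: True, q: False}


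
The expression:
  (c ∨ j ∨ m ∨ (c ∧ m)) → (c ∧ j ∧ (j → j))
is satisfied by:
  {c: True, j: True, m: False}
  {c: True, j: True, m: True}
  {m: False, c: False, j: False}


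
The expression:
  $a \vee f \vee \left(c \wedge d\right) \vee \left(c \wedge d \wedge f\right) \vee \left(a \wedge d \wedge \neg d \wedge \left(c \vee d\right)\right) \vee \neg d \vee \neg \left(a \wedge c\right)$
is always true.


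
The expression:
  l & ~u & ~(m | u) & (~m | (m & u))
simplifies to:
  l & ~m & ~u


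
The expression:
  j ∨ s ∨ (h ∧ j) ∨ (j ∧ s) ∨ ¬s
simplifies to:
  True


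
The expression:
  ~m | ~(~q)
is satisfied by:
  {q: True, m: False}
  {m: False, q: False}
  {m: True, q: True}


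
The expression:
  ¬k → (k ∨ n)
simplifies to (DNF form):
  k ∨ n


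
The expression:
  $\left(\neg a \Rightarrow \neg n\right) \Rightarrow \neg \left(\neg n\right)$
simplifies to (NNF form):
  $n$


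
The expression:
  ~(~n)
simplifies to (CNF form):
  n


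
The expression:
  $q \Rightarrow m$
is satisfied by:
  {m: True, q: False}
  {q: False, m: False}
  {q: True, m: True}


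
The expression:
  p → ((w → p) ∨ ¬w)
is always true.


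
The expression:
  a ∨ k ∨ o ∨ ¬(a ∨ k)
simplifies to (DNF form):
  True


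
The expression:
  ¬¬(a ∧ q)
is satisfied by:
  {a: True, q: True}


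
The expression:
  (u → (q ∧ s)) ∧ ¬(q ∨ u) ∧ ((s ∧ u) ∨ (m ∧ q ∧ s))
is never true.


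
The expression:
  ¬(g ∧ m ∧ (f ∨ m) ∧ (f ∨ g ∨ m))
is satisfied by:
  {g: False, m: False}
  {m: True, g: False}
  {g: True, m: False}


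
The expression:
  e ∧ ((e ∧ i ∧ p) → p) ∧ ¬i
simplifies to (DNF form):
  e ∧ ¬i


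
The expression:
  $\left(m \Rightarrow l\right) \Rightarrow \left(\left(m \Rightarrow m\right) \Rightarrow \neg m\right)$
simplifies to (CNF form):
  $\neg l \vee \neg m$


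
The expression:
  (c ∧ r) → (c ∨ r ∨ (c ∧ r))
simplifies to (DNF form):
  True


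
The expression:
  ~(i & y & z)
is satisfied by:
  {z: False, y: False, i: False}
  {i: True, z: False, y: False}
  {y: True, z: False, i: False}
  {i: True, y: True, z: False}
  {z: True, i: False, y: False}
  {i: True, z: True, y: False}
  {y: True, z: True, i: False}


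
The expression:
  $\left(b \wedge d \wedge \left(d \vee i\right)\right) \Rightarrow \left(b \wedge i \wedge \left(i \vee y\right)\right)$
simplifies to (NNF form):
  $i \vee \neg b \vee \neg d$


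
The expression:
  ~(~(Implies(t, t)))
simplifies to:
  True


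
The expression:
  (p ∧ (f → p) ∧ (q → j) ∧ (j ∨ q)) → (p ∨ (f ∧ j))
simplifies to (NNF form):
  True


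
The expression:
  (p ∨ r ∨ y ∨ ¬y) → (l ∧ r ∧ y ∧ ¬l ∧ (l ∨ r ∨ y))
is never true.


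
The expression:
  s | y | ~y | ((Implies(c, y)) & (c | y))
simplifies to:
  True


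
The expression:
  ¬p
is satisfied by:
  {p: False}


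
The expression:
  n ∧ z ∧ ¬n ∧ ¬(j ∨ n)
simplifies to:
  False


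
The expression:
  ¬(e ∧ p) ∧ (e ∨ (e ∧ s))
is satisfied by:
  {e: True, p: False}


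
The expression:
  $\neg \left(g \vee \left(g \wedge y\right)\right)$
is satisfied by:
  {g: False}


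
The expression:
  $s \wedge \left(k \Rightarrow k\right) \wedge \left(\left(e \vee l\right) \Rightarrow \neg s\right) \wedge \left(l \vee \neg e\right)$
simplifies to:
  $s \wedge \neg e \wedge \neg l$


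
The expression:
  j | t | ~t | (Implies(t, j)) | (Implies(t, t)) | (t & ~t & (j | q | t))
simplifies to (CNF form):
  True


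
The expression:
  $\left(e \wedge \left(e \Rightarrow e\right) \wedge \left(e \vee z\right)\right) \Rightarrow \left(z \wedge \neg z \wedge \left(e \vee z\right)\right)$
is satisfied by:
  {e: False}


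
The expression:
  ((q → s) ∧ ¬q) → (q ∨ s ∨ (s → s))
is always true.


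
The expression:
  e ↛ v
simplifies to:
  e ∧ ¬v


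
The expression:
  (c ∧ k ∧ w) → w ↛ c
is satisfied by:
  {w: False, k: False, c: False}
  {c: True, w: False, k: False}
  {k: True, w: False, c: False}
  {c: True, k: True, w: False}
  {w: True, c: False, k: False}
  {c: True, w: True, k: False}
  {k: True, w: True, c: False}


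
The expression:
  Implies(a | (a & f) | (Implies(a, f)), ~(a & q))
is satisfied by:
  {q: False, a: False}
  {a: True, q: False}
  {q: True, a: False}


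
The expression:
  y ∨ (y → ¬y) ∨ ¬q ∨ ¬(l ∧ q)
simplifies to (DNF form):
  True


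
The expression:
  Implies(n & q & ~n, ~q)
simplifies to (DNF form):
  True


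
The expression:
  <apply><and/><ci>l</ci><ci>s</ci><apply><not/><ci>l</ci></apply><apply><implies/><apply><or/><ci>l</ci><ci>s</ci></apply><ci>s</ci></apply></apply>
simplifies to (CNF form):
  <false/>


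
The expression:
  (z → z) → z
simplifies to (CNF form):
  z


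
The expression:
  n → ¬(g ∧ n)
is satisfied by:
  {g: False, n: False}
  {n: True, g: False}
  {g: True, n: False}


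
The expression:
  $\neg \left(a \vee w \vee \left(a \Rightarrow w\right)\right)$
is never true.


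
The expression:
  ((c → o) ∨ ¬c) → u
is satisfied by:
  {c: True, u: True, o: False}
  {u: True, o: False, c: False}
  {c: True, u: True, o: True}
  {u: True, o: True, c: False}
  {c: True, o: False, u: False}


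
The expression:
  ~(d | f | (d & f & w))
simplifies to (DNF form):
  ~d & ~f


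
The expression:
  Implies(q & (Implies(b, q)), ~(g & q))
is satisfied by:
  {g: False, q: False}
  {q: True, g: False}
  {g: True, q: False}


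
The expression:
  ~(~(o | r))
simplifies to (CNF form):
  o | r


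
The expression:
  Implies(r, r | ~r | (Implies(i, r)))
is always true.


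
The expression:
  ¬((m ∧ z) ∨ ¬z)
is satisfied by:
  {z: True, m: False}


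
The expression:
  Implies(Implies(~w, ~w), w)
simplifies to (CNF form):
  w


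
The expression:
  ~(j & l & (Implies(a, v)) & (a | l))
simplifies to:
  ~j | ~l | (a & ~v)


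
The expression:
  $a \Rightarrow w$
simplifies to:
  $w \vee \neg a$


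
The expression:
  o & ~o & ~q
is never true.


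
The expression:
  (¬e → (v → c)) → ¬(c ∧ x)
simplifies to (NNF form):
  ¬c ∨ ¬x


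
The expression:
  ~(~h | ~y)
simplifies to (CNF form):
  h & y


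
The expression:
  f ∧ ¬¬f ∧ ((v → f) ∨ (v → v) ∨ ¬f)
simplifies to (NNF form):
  f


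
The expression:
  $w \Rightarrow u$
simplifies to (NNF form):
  $u \vee \neg w$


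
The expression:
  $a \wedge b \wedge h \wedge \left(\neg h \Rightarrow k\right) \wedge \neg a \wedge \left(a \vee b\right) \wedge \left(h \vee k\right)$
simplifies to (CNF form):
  $\text{False}$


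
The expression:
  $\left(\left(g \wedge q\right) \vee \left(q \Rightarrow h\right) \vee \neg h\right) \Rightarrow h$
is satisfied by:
  {h: True}


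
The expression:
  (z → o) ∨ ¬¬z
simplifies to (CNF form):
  True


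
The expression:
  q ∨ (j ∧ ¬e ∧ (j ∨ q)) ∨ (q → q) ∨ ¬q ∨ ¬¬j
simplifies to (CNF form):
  True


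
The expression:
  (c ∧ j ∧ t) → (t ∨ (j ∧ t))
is always true.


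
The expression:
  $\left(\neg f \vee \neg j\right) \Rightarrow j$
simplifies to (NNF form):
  $j$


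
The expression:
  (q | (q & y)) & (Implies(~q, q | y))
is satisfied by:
  {q: True}


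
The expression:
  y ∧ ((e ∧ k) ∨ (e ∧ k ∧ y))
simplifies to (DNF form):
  e ∧ k ∧ y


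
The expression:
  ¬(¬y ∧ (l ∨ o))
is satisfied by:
  {y: True, o: False, l: False}
  {y: True, l: True, o: False}
  {y: True, o: True, l: False}
  {y: True, l: True, o: True}
  {l: False, o: False, y: False}


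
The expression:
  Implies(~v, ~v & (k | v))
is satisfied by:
  {k: True, v: True}
  {k: True, v: False}
  {v: True, k: False}


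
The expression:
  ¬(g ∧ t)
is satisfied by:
  {g: False, t: False}
  {t: True, g: False}
  {g: True, t: False}


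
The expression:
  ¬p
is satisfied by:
  {p: False}


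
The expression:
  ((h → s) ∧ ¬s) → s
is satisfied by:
  {s: True, h: True}
  {s: True, h: False}
  {h: True, s: False}


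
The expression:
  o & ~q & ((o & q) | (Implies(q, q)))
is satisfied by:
  {o: True, q: False}


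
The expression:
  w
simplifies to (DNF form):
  w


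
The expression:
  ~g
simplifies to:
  ~g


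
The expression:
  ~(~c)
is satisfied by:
  {c: True}


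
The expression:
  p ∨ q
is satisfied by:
  {q: True, p: True}
  {q: True, p: False}
  {p: True, q: False}


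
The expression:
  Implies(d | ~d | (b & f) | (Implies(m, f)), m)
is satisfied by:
  {m: True}


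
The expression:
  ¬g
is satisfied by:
  {g: False}


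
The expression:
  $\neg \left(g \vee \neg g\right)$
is never true.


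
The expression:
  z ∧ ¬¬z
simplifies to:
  z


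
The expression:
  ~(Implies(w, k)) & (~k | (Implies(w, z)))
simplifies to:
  w & ~k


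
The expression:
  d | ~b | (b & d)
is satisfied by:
  {d: True, b: False}
  {b: False, d: False}
  {b: True, d: True}


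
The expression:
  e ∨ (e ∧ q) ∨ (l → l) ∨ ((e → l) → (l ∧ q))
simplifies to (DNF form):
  True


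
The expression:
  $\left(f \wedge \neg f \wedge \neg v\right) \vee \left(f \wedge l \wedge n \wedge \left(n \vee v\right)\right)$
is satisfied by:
  {n: True, f: True, l: True}


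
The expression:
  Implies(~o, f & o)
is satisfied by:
  {o: True}


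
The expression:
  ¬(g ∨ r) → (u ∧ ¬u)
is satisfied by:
  {r: True, g: True}
  {r: True, g: False}
  {g: True, r: False}


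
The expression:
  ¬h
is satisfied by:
  {h: False}


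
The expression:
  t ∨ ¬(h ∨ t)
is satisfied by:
  {t: True, h: False}
  {h: False, t: False}
  {h: True, t: True}


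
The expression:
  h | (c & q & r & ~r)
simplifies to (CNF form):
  h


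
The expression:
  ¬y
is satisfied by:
  {y: False}


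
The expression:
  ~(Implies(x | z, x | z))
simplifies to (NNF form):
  False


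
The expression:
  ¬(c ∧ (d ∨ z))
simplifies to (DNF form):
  (¬d ∧ ¬z) ∨ ¬c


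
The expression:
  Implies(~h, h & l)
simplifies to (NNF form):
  h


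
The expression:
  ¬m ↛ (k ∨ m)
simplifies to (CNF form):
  ¬k ∧ ¬m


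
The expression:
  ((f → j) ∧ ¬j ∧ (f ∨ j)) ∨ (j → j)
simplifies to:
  True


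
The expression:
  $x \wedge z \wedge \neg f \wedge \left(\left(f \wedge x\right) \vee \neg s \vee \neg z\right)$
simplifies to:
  $x \wedge z \wedge \neg f \wedge \neg s$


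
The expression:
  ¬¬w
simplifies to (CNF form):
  w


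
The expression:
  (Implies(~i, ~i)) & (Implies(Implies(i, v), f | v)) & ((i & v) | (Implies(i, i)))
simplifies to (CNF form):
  f | i | v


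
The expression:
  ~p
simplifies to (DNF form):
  ~p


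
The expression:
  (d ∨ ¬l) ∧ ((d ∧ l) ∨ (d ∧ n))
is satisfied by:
  {n: True, l: True, d: True}
  {n: True, d: True, l: False}
  {l: True, d: True, n: False}


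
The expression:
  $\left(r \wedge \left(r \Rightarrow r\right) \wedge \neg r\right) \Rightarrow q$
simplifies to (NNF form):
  $\text{True}$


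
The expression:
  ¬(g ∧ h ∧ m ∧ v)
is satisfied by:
  {h: False, m: False, g: False, v: False}
  {v: True, h: False, m: False, g: False}
  {g: True, h: False, m: False, v: False}
  {v: True, g: True, h: False, m: False}
  {m: True, v: False, h: False, g: False}
  {v: True, m: True, h: False, g: False}
  {g: True, m: True, v: False, h: False}
  {v: True, g: True, m: True, h: False}
  {h: True, g: False, m: False, v: False}
  {v: True, h: True, g: False, m: False}
  {g: True, h: True, v: False, m: False}
  {v: True, g: True, h: True, m: False}
  {m: True, h: True, g: False, v: False}
  {v: True, m: True, h: True, g: False}
  {g: True, m: True, h: True, v: False}


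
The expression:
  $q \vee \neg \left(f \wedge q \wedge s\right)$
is always true.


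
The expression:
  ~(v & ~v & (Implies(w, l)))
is always true.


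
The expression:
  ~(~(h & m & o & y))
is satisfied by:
  {h: True, m: True, o: True, y: True}


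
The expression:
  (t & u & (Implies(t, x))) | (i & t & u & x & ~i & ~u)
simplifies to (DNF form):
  t & u & x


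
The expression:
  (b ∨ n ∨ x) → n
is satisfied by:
  {n: True, b: False, x: False}
  {n: True, x: True, b: False}
  {n: True, b: True, x: False}
  {n: True, x: True, b: True}
  {x: False, b: False, n: False}


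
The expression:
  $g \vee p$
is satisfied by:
  {g: True, p: True}
  {g: True, p: False}
  {p: True, g: False}


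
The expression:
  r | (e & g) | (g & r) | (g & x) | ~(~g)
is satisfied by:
  {r: True, g: True}
  {r: True, g: False}
  {g: True, r: False}


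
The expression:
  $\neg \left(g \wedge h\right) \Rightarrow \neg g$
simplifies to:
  $h \vee \neg g$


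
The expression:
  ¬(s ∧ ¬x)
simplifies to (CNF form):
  x ∨ ¬s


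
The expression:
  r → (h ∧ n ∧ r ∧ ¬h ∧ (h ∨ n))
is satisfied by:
  {r: False}


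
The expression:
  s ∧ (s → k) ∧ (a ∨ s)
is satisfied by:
  {s: True, k: True}


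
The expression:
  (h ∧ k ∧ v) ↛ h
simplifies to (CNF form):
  False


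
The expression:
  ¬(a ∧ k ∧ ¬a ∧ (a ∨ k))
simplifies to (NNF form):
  True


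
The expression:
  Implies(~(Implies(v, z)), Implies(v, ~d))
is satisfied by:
  {z: True, v: False, d: False}
  {v: False, d: False, z: False}
  {d: True, z: True, v: False}
  {d: True, v: False, z: False}
  {z: True, v: True, d: False}
  {v: True, z: False, d: False}
  {d: True, v: True, z: True}


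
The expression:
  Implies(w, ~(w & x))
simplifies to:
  ~w | ~x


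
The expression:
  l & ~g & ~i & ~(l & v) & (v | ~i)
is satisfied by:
  {l: True, v: False, g: False, i: False}


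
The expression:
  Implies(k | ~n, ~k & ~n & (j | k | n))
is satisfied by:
  {n: True, j: True, k: False}
  {n: True, j: False, k: False}
  {j: True, n: False, k: False}


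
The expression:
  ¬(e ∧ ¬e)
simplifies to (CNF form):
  True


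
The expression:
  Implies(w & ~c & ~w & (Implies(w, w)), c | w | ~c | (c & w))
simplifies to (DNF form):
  True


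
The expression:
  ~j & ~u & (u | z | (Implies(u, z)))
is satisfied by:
  {u: False, j: False}


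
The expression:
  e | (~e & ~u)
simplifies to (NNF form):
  e | ~u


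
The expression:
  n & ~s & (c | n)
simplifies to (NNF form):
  n & ~s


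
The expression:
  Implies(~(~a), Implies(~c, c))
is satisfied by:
  {c: True, a: False}
  {a: False, c: False}
  {a: True, c: True}


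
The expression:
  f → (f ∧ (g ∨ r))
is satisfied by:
  {r: True, g: True, f: False}
  {r: True, g: False, f: False}
  {g: True, r: False, f: False}
  {r: False, g: False, f: False}
  {f: True, r: True, g: True}
  {f: True, r: True, g: False}
  {f: True, g: True, r: False}


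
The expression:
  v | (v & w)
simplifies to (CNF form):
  v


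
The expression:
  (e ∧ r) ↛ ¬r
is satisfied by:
  {r: True, e: True}


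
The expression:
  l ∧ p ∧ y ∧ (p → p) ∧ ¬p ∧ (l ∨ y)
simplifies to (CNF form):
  False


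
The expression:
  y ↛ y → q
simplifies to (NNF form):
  True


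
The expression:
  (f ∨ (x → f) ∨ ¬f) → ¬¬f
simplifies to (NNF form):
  f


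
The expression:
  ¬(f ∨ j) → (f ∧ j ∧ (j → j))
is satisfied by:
  {f: True, j: True}
  {f: True, j: False}
  {j: True, f: False}


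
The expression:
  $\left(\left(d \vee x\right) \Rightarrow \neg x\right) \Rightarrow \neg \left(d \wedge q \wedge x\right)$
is always true.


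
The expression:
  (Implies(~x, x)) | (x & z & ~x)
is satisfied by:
  {x: True}


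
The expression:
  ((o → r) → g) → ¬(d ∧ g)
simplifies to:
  ¬d ∨ ¬g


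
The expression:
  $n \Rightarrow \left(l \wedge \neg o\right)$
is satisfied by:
  {l: True, o: False, n: False}
  {o: False, n: False, l: False}
  {l: True, o: True, n: False}
  {o: True, l: False, n: False}
  {n: True, l: True, o: False}


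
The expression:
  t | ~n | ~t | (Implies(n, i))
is always true.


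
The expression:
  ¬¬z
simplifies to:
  z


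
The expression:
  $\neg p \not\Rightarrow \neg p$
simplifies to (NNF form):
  $\text{False}$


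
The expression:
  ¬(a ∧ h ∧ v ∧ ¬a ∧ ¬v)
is always true.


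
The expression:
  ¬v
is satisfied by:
  {v: False}


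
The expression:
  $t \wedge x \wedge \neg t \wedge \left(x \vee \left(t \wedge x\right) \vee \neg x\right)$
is never true.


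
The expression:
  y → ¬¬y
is always true.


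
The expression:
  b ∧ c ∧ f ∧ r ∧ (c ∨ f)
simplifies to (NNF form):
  b ∧ c ∧ f ∧ r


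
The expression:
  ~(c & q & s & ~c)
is always true.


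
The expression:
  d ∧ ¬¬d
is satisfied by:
  {d: True}


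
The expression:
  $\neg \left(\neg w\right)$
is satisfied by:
  {w: True}


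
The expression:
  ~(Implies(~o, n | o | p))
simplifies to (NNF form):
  ~n & ~o & ~p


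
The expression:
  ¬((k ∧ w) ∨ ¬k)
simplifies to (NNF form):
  k ∧ ¬w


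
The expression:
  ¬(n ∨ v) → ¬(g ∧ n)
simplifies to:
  True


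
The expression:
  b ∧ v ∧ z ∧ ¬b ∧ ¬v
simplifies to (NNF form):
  False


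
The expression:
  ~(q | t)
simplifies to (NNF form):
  ~q & ~t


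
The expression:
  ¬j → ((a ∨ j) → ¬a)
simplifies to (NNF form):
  j ∨ ¬a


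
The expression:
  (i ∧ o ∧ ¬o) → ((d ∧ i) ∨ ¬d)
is always true.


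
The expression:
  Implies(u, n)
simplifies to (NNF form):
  n | ~u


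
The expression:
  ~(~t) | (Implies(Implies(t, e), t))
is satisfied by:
  {t: True}


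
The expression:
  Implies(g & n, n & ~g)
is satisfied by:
  {g: False, n: False}
  {n: True, g: False}
  {g: True, n: False}


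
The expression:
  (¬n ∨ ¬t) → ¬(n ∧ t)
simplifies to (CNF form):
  True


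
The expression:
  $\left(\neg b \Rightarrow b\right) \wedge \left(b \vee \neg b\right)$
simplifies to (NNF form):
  $b$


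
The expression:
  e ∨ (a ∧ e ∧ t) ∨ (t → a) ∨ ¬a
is always true.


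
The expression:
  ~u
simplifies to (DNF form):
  ~u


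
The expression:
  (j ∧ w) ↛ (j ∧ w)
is never true.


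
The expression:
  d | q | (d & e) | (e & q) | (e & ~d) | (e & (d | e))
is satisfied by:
  {d: True, q: True, e: True}
  {d: True, q: True, e: False}
  {d: True, e: True, q: False}
  {d: True, e: False, q: False}
  {q: True, e: True, d: False}
  {q: True, e: False, d: False}
  {e: True, q: False, d: False}


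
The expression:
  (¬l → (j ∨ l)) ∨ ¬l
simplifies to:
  True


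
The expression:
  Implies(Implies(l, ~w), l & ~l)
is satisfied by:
  {w: True, l: True}


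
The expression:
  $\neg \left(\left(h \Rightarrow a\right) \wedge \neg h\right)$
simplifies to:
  $h$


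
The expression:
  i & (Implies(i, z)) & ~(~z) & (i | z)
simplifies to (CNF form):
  i & z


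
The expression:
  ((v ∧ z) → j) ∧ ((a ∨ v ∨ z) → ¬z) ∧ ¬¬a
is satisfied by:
  {a: True, z: False}


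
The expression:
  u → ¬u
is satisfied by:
  {u: False}


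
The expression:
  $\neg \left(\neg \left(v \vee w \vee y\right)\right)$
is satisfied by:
  {y: True, v: True, w: True}
  {y: True, v: True, w: False}
  {y: True, w: True, v: False}
  {y: True, w: False, v: False}
  {v: True, w: True, y: False}
  {v: True, w: False, y: False}
  {w: True, v: False, y: False}


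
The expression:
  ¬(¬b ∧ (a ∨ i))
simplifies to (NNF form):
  b ∨ (¬a ∧ ¬i)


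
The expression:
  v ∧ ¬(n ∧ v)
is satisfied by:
  {v: True, n: False}


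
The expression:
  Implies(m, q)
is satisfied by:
  {q: True, m: False}
  {m: False, q: False}
  {m: True, q: True}


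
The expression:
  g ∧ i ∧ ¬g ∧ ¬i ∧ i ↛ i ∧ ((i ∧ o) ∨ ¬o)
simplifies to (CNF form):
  False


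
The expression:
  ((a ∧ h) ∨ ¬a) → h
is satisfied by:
  {a: True, h: True}
  {a: True, h: False}
  {h: True, a: False}


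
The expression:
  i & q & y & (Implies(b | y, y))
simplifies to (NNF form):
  i & q & y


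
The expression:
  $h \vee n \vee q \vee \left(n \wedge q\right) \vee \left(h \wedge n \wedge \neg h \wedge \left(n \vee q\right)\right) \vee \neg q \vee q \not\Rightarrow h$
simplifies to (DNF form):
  $\text{True}$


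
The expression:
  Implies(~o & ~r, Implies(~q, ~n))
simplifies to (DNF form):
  o | q | r | ~n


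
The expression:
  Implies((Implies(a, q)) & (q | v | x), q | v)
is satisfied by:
  {a: True, q: True, v: True, x: False}
  {a: True, q: True, v: False, x: False}
  {a: True, v: True, q: False, x: False}
  {a: True, v: False, q: False, x: False}
  {q: True, v: True, a: False, x: False}
  {q: True, a: False, v: False, x: False}
  {q: False, v: True, a: False, x: False}
  {q: False, a: False, v: False, x: False}
  {a: True, x: True, q: True, v: True}
  {a: True, x: True, q: True, v: False}
  {a: True, x: True, v: True, q: False}
  {a: True, x: True, v: False, q: False}
  {x: True, q: True, v: True, a: False}
  {x: True, q: True, v: False, a: False}
  {x: True, v: True, q: False, a: False}


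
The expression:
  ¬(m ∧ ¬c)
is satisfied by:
  {c: True, m: False}
  {m: False, c: False}
  {m: True, c: True}


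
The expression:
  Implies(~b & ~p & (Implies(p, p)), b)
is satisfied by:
  {b: True, p: True}
  {b: True, p: False}
  {p: True, b: False}


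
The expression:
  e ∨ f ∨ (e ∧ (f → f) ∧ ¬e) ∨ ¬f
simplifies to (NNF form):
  True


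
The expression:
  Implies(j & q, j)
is always true.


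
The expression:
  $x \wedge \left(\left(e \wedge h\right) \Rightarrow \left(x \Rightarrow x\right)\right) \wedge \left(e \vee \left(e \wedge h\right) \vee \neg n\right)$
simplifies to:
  $x \wedge \left(e \vee \neg n\right)$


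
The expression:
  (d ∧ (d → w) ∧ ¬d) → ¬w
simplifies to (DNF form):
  True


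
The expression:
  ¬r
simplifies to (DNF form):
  ¬r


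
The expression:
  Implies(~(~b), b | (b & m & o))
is always true.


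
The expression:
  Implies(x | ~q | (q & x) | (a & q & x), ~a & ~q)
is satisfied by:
  {a: False, x: False, q: False}
  {q: True, a: False, x: False}
  {x: True, a: False, q: False}
  {q: True, a: True, x: False}


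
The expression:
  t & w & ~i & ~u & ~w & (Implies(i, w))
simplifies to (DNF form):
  False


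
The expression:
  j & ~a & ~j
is never true.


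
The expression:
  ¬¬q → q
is always true.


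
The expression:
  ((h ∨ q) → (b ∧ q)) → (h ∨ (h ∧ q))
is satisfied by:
  {h: True, q: True, b: False}
  {h: True, q: False, b: False}
  {b: True, h: True, q: True}
  {b: True, h: True, q: False}
  {q: True, b: False, h: False}


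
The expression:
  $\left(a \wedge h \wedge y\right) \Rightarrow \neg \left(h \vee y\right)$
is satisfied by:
  {h: False, y: False, a: False}
  {a: True, h: False, y: False}
  {y: True, h: False, a: False}
  {a: True, y: True, h: False}
  {h: True, a: False, y: False}
  {a: True, h: True, y: False}
  {y: True, h: True, a: False}


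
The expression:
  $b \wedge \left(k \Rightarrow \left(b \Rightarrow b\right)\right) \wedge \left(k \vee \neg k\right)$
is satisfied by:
  {b: True}


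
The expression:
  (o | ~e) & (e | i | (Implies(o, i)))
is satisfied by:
  {i: True, o: False, e: False}
  {o: False, e: False, i: False}
  {i: True, o: True, e: False}
  {i: True, e: True, o: True}
  {e: True, o: True, i: False}


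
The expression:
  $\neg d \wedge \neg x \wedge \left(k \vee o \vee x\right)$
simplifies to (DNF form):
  $\left(k \wedge \neg d \wedge \neg x\right) \vee \left(o \wedge \neg d \wedge \neg x\right)$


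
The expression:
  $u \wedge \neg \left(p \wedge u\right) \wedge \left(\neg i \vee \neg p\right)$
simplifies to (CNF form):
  $u \wedge \neg p$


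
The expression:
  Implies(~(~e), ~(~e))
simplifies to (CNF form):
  True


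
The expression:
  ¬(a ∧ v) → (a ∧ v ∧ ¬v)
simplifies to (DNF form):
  a ∧ v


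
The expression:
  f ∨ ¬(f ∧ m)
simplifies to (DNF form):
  True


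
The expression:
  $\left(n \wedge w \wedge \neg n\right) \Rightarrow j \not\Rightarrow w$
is always true.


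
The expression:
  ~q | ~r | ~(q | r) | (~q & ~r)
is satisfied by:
  {q: False, r: False}
  {r: True, q: False}
  {q: True, r: False}


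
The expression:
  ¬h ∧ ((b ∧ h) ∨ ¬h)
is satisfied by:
  {h: False}


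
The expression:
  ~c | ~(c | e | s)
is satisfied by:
  {c: False}


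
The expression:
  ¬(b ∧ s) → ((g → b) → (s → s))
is always true.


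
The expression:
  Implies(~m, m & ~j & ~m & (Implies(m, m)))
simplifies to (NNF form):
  m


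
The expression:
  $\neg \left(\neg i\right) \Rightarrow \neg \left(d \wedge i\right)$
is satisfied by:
  {d: False, i: False}
  {i: True, d: False}
  {d: True, i: False}


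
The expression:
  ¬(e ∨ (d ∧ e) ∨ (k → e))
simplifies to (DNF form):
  k ∧ ¬e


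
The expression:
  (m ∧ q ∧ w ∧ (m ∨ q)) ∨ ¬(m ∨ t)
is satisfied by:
  {w: True, q: True, t: False, m: False}
  {w: True, t: False, q: False, m: False}
  {q: True, w: False, t: False, m: False}
  {w: False, t: False, q: False, m: False}
  {w: True, m: True, q: True, t: False}
  {w: True, m: True, q: True, t: True}


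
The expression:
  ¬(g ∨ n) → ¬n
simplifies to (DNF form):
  True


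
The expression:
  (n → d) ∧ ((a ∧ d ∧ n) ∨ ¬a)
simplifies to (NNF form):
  (d ∧ n) ∨ (¬a ∧ ¬n)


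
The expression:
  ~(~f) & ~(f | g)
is never true.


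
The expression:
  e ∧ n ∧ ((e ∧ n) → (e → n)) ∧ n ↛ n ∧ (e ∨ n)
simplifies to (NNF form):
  False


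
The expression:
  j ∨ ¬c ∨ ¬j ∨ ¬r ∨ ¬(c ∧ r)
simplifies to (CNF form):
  True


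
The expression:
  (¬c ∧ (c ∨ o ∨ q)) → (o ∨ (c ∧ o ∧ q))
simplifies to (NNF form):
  c ∨ o ∨ ¬q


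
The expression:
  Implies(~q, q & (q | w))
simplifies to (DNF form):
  q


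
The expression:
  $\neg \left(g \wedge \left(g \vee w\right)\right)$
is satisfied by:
  {g: False}


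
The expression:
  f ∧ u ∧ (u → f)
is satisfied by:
  {u: True, f: True}


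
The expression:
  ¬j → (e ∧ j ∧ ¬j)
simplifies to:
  j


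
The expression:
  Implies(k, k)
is always true.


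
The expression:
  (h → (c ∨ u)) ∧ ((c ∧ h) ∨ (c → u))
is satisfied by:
  {u: True, c: False, h: False}
  {h: True, u: True, c: False}
  {u: True, c: True, h: False}
  {h: True, u: True, c: True}
  {h: False, c: False, u: False}
  {h: True, c: True, u: False}


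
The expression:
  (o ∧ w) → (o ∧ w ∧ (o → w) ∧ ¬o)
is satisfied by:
  {w: False, o: False}
  {o: True, w: False}
  {w: True, o: False}


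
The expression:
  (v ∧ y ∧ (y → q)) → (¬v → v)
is always true.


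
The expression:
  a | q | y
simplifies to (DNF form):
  a | q | y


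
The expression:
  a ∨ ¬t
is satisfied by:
  {a: True, t: False}
  {t: False, a: False}
  {t: True, a: True}


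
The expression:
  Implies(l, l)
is always true.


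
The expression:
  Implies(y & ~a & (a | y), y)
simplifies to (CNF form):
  True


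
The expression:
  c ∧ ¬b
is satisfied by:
  {c: True, b: False}


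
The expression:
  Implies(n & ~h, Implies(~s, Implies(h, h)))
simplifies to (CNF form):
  True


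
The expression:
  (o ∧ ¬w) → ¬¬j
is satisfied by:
  {w: True, j: True, o: False}
  {w: True, j: False, o: False}
  {j: True, w: False, o: False}
  {w: False, j: False, o: False}
  {o: True, w: True, j: True}
  {o: True, w: True, j: False}
  {o: True, j: True, w: False}


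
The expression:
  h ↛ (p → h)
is never true.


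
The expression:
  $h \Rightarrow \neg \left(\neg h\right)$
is always true.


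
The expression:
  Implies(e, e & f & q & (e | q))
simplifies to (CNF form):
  (f | ~e) & (q | ~e)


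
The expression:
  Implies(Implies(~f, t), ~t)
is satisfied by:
  {t: False}


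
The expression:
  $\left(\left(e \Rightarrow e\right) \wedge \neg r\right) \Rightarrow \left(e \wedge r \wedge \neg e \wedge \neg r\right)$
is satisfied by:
  {r: True}


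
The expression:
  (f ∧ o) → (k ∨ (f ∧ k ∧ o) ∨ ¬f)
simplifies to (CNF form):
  k ∨ ¬f ∨ ¬o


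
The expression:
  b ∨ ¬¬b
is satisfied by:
  {b: True}


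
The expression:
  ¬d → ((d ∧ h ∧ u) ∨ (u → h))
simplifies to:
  d ∨ h ∨ ¬u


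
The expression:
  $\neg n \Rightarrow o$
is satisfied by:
  {n: True, o: True}
  {n: True, o: False}
  {o: True, n: False}


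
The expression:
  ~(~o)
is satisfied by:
  {o: True}


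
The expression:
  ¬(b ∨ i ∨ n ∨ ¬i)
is never true.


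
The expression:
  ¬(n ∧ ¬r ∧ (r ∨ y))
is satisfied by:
  {r: True, y: False, n: False}
  {y: False, n: False, r: False}
  {r: True, n: True, y: False}
  {n: True, y: False, r: False}
  {r: True, y: True, n: False}
  {y: True, r: False, n: False}
  {r: True, n: True, y: True}


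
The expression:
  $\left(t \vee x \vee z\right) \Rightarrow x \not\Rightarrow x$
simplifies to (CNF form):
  $\neg t \wedge \neg x \wedge \neg z$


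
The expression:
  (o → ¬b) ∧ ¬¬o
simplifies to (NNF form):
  o ∧ ¬b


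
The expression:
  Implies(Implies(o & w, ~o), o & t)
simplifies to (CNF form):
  o & (t | w)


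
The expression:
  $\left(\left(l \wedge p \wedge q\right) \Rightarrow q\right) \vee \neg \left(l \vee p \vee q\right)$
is always true.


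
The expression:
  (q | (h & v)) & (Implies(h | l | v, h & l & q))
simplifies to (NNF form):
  q & (h | ~l) & (h | ~v) & (l | ~h)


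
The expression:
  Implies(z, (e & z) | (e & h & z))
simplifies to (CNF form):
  e | ~z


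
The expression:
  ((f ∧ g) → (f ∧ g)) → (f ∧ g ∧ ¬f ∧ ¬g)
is never true.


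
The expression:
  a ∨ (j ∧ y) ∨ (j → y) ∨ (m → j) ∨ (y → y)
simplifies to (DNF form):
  True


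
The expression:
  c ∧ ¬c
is never true.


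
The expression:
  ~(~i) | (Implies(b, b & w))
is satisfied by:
  {i: True, w: True, b: False}
  {i: True, w: False, b: False}
  {w: True, i: False, b: False}
  {i: False, w: False, b: False}
  {i: True, b: True, w: True}
  {i: True, b: True, w: False}
  {b: True, w: True, i: False}


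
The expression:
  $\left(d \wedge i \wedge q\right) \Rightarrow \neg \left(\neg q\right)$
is always true.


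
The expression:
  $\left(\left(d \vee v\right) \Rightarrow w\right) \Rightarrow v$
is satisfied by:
  {v: True, d: True, w: False}
  {v: True, d: False, w: False}
  {v: True, w: True, d: True}
  {v: True, w: True, d: False}
  {d: True, w: False, v: False}


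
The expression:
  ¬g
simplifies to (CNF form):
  ¬g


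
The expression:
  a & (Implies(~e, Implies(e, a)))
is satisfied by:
  {a: True}


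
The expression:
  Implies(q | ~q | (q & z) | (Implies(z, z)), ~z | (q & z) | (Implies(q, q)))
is always true.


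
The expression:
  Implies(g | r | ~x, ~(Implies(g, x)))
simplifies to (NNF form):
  (g | x) & (g | ~r) & (~g | ~x)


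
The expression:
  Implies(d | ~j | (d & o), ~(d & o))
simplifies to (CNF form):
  ~d | ~o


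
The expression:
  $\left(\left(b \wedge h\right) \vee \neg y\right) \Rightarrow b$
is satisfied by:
  {y: True, b: True}
  {y: True, b: False}
  {b: True, y: False}


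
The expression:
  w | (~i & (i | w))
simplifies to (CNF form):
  w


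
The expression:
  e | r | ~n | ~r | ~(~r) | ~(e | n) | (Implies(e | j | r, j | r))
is always true.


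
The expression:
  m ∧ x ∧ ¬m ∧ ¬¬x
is never true.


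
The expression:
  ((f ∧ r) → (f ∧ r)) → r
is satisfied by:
  {r: True}


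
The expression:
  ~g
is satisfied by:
  {g: False}


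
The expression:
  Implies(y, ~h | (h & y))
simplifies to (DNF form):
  True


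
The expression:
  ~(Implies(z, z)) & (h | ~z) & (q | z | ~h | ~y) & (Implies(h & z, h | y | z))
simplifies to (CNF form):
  False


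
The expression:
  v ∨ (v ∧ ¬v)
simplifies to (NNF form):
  v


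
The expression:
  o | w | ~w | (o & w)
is always true.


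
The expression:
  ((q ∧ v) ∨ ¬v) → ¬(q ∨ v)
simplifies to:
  ¬q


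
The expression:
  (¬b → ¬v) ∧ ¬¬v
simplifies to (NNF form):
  b ∧ v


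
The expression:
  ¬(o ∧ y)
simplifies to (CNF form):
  ¬o ∨ ¬y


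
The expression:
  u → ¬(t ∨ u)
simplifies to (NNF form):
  ¬u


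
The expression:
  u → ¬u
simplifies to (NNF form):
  ¬u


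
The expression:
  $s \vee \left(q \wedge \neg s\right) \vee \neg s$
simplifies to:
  $\text{True}$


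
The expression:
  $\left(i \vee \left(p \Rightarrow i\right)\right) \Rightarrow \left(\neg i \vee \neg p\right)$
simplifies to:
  $\neg i \vee \neg p$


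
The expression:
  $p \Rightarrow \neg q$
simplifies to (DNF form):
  $\neg p \vee \neg q$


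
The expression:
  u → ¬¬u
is always true.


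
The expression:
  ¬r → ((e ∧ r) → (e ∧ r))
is always true.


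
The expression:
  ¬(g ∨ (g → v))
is never true.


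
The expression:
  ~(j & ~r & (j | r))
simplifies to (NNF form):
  r | ~j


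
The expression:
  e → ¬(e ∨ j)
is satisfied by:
  {e: False}


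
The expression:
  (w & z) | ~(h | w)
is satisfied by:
  {z: True, h: False, w: False}
  {h: False, w: False, z: False}
  {z: True, w: True, h: False}
  {z: True, h: True, w: True}


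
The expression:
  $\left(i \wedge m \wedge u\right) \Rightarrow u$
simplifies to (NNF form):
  $\text{True}$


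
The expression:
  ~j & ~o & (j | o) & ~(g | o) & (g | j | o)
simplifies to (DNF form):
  False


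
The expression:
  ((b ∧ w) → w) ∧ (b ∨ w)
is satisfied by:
  {b: True, w: True}
  {b: True, w: False}
  {w: True, b: False}


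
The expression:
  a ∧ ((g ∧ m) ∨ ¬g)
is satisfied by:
  {a: True, m: True, g: False}
  {a: True, g: False, m: False}
  {a: True, m: True, g: True}


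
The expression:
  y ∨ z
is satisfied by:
  {y: True, z: True}
  {y: True, z: False}
  {z: True, y: False}


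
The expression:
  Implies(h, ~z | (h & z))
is always true.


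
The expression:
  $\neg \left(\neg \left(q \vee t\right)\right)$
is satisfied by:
  {t: True, q: True}
  {t: True, q: False}
  {q: True, t: False}


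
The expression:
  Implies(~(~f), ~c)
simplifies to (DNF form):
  ~c | ~f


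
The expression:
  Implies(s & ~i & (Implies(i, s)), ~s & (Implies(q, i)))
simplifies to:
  i | ~s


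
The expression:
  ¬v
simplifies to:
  ¬v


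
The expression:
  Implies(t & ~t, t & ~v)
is always true.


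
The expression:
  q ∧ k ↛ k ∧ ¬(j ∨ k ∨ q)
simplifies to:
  False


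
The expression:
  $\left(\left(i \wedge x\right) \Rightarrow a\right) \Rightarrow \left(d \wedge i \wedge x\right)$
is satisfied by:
  {d: True, i: True, x: True, a: False}
  {i: True, x: True, d: False, a: False}
  {a: True, d: True, i: True, x: True}


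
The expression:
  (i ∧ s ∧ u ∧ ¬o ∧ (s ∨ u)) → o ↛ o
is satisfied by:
  {o: True, s: False, u: False, i: False}
  {o: False, s: False, u: False, i: False}
  {i: True, o: True, s: False, u: False}
  {i: True, o: False, s: False, u: False}
  {o: True, u: True, i: False, s: False}
  {u: True, i: False, s: False, o: False}
  {i: True, u: True, o: True, s: False}
  {i: True, u: True, o: False, s: False}
  {o: True, s: True, i: False, u: False}
  {s: True, i: False, u: False, o: False}
  {o: True, i: True, s: True, u: False}
  {i: True, s: True, o: False, u: False}
  {o: True, u: True, s: True, i: False}
  {u: True, s: True, i: False, o: False}
  {i: True, u: True, s: True, o: True}


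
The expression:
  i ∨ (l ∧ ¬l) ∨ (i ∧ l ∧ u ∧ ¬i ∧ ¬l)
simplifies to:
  i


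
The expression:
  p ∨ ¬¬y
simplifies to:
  p ∨ y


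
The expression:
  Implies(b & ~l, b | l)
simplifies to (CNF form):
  True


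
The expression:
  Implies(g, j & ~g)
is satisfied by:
  {g: False}


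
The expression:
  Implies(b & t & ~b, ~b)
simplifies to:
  True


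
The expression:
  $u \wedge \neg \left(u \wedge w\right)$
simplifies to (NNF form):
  $u \wedge \neg w$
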